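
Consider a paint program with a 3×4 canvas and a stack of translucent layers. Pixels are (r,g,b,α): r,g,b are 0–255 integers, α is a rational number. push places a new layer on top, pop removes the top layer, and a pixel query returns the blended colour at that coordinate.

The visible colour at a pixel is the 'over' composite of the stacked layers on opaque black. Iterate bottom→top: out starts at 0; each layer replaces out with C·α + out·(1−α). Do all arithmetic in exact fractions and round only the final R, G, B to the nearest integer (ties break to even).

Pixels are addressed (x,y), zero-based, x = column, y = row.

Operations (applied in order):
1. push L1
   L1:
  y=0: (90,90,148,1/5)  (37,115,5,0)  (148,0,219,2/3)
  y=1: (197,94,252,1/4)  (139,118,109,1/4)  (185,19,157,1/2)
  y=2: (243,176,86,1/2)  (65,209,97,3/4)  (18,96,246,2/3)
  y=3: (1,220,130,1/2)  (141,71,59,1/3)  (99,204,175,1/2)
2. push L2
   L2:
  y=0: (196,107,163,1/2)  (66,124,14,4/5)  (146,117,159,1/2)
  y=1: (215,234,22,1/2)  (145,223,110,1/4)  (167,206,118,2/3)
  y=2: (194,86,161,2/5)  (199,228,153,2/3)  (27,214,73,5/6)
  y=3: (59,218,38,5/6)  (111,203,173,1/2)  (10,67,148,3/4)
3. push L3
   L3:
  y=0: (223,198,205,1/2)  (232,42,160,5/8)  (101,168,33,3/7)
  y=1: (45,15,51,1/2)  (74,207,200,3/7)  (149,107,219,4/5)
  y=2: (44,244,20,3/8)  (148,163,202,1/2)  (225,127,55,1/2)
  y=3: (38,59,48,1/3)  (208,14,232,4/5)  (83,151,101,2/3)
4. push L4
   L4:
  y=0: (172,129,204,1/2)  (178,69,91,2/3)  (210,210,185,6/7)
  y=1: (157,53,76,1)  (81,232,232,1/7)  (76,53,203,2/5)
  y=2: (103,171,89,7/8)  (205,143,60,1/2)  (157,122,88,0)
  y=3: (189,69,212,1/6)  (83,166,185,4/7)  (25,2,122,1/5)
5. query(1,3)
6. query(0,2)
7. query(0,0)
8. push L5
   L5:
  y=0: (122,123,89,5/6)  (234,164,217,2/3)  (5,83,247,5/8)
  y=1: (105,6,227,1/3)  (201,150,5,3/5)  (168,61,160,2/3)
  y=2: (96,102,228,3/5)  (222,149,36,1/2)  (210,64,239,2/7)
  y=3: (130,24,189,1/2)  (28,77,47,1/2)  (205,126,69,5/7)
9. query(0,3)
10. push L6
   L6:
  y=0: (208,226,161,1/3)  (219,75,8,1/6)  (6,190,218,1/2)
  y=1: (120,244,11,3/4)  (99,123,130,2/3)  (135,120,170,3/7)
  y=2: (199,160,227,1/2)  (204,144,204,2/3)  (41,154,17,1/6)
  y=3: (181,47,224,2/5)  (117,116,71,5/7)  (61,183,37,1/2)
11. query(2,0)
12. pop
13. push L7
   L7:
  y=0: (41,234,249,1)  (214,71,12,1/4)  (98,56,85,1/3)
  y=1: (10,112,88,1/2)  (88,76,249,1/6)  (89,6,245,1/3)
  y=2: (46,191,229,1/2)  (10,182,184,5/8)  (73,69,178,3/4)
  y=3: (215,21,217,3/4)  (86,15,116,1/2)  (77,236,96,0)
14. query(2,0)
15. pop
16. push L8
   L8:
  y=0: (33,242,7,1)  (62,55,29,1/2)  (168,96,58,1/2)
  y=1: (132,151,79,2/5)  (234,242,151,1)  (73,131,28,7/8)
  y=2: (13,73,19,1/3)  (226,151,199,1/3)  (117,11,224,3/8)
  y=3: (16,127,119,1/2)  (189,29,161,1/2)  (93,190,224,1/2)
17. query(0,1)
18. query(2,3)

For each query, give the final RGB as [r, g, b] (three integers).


query (1,3) [L1,L2,L3,L4] — begin 0,0,0
+L1 (α=1/3) → [47, 71/3, 59/3]
+L2 (α=1/2) → [79, 340/3, 289/3]
+L3 (α=4/5) → [911/5, 508/15, 3073/15]
+L4 (α=4/7) → [4393/35, 3828/35, 6773/35]
rounded: [126, 109, 194]

(0,2) stack=L1,L2,L3,L4; from [0,0,0]:
L1 α=1/2: [243/2, 88, 43]
L2 α=2/5: [301/2, 436/5, 451/5]
L3 α=3/8: [1769/16, 146, 511/8]
L4 α=7/8: [13305/128, 1343/8, 5495/64]
= [104, 168, 86]

(0,0) stack=L1,L2,L3,L4; from [0,0,0]:
L1 α=1/5: [18, 18, 148/5]
L2 α=1/2: [107, 125/2, 963/10]
L3 α=1/2: [165, 521/4, 3013/20]
L4 α=1/2: [337/2, 1037/8, 7093/40]
= [168, 130, 177]

query (0,3) [L1,L2,L3,L4,L5] — begin 0,0,0
after L1 α=1/2: [1/2, 110, 65]
after L2 α=5/6: [197/4, 200, 85/2]
after L3 α=1/3: [91/2, 153, 133/3]
after L4 α=1/6: [833/12, 139, 1301/18]
after L5 α=1/2: [2393/24, 163/2, 4703/36]
→ [100, 82, 131]

at x=2,y=0 over L1,L2,L3,L4,L5,L6:
L1 α=2/3: [296/3, 0, 146]
L2 α=1/2: [367/3, 117/2, 305/2]
L3 α=3/7: [2377/21, 738/7, 709/7]
L4 α=6/7: [28837/147, 9558/49, 8479/49]
L5 α=5/8: [15031/196, 49009/392, 10744/49]
L6 α=1/2: [16207/392, 123489/784, 10713/49]
rounded: [41, 158, 219]

query (2,0) [L1,L2,L3,L4,L5,L7] — begin 0,0,0
L1 α=2/3: [296/3, 0, 146]
L2 α=1/2: [367/3, 117/2, 305/2]
L3 α=3/7: [2377/21, 738/7, 709/7]
L4 α=6/7: [28837/147, 9558/49, 8479/49]
L5 α=5/8: [15031/196, 49009/392, 10744/49]
L7 α=1/3: [24635/294, 19995/196, 8551/49]
rounded: [84, 102, 175]

(0,1) stack=L1,L2,L3,L4,L5,L8; from [0,0,0]:
after L1 α=1/4: [197/4, 47/2, 63]
after L2 α=1/2: [1057/8, 515/4, 85/2]
after L3 α=1/2: [1417/16, 575/8, 187/4]
after L4 α=1: [157, 53, 76]
after L5 α=1/3: [419/3, 112/3, 379/3]
after L8 α=2/5: [683/5, 414/5, 537/5]
= [137, 83, 107]

at x=2,y=3 over L1,L2,L3,L4,L5,L8:
L1 α=1/2: [99/2, 102, 175/2]
L2 α=3/4: [159/8, 303/4, 1063/8]
L3 α=2/3: [1487/24, 1511/12, 893/8]
L4 α=1/5: [1637/30, 1517/15, 1137/10]
L5 α=5/7: [17012/105, 12484/105, 2862/35]
L8 α=1/2: [26777/210, 16217/105, 5351/35]
= [128, 154, 153]


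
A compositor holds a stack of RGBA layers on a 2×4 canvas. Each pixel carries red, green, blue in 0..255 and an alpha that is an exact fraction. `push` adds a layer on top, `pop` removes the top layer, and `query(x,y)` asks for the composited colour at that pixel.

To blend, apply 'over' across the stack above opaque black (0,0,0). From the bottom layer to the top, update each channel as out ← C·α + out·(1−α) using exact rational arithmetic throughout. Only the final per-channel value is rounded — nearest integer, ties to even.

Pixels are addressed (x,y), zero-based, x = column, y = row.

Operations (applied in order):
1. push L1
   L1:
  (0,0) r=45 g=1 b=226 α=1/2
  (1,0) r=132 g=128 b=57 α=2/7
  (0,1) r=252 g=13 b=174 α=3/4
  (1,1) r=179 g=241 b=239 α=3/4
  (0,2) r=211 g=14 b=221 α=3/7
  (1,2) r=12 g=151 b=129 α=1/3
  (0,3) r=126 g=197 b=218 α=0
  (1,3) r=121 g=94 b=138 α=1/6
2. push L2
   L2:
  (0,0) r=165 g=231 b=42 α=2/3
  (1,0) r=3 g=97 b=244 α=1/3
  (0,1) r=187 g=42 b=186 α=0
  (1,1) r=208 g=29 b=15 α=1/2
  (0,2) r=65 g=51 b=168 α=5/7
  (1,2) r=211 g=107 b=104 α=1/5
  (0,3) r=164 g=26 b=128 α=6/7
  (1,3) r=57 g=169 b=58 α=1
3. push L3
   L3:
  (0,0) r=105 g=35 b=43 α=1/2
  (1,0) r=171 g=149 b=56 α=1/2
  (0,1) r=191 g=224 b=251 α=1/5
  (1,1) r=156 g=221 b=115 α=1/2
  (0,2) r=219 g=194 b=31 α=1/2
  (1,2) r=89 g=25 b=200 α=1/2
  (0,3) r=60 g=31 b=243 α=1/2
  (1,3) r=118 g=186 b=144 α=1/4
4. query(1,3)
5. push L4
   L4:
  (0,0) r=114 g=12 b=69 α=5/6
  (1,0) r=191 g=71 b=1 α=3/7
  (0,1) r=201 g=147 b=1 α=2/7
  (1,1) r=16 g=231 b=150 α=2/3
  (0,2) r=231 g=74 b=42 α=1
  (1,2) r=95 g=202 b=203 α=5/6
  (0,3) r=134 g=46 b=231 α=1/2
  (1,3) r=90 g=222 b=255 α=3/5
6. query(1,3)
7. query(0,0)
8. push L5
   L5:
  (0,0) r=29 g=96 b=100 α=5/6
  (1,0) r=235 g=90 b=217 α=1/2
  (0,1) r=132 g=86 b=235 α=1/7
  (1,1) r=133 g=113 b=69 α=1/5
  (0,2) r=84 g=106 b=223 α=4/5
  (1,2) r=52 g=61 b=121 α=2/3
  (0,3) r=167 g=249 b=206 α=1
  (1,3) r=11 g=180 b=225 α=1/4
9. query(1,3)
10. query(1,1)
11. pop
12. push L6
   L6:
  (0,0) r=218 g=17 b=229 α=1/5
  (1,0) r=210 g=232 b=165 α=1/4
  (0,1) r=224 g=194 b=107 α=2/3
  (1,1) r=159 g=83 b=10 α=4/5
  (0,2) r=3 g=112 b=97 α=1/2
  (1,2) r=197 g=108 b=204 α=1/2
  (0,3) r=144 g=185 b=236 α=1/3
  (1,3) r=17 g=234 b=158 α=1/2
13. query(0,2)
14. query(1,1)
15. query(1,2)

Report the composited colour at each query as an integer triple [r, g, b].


query (1,3) [L1,L2,L3] — begin 0,0,0
L1 α=1/6: [121/6, 47/3, 23]
L2 α=1: [57, 169, 58]
L3 α=1/4: [289/4, 693/4, 159/2]
→ [72, 173, 80]

(1,3) stack=L1,L2,L3,L4; from [0,0,0]:
after L1 α=1/6: [121/6, 47/3, 23]
after L2 α=1: [57, 169, 58]
after L3 α=1/4: [289/4, 693/4, 159/2]
after L4 α=3/5: [829/10, 405/2, 924/5]
→ [83, 202, 185]

query (0,0) [L1,L2,L3,L4] — begin 0,0,0
+L1 (α=1/2) → [45/2, 1/2, 113]
+L2 (α=2/3) → [235/2, 925/6, 197/3]
+L3 (α=1/2) → [445/4, 1135/12, 163/3]
+L4 (α=5/6) → [2725/24, 1855/72, 599/9]
→ [114, 26, 67]

at x=1,y=3 over L1,L2,L3,L4,L5:
+L1 (α=1/6) → [121/6, 47/3, 23]
+L2 (α=1) → [57, 169, 58]
+L3 (α=1/4) → [289/4, 693/4, 159/2]
+L4 (α=3/5) → [829/10, 405/2, 924/5]
+L5 (α=1/4) → [2597/40, 1575/8, 3897/20]
→ [65, 197, 195]

(1,1) stack=L1,L2,L3,L4,L5; from [0,0,0]:
after L1 α=3/4: [537/4, 723/4, 717/4]
after L2 α=1/2: [1369/8, 839/8, 777/8]
after L3 α=1/2: [2617/16, 2607/16, 1697/16]
after L4 α=2/3: [1043/16, 3333/16, 6497/48]
after L5 α=1/5: [315/4, 757/4, 1465/12]
= [79, 189, 122]

(0,2) stack=L1,L2,L3,L4,L6; from [0,0,0]:
+L1 (α=3/7) → [633/7, 6, 663/7]
+L2 (α=5/7) → [3541/49, 267/7, 7206/49]
+L3 (α=1/2) → [7136/49, 1625/14, 8725/98]
+L4 (α=1) → [231, 74, 42]
+L6 (α=1/2) → [117, 93, 139/2]
= [117, 93, 70]

query (1,1) [L1,L2,L3,L4,L6] — begin 0,0,0
+L1 (α=3/4) → [537/4, 723/4, 717/4]
+L2 (α=1/2) → [1369/8, 839/8, 777/8]
+L3 (α=1/2) → [2617/16, 2607/16, 1697/16]
+L4 (α=2/3) → [1043/16, 3333/16, 6497/48]
+L6 (α=4/5) → [11219/80, 1729/16, 8417/240]
rounded: [140, 108, 35]

query (1,2) [L1,L2,L3,L4,L6] — begin 0,0,0
+L1 (α=1/3) → [4, 151/3, 43]
+L2 (α=1/5) → [227/5, 185/3, 276/5]
+L3 (α=1/2) → [336/5, 130/3, 638/5]
+L4 (α=5/6) → [2711/30, 1580/9, 5713/30]
+L6 (α=1/2) → [8621/60, 1276/9, 11833/60]
= [144, 142, 197]


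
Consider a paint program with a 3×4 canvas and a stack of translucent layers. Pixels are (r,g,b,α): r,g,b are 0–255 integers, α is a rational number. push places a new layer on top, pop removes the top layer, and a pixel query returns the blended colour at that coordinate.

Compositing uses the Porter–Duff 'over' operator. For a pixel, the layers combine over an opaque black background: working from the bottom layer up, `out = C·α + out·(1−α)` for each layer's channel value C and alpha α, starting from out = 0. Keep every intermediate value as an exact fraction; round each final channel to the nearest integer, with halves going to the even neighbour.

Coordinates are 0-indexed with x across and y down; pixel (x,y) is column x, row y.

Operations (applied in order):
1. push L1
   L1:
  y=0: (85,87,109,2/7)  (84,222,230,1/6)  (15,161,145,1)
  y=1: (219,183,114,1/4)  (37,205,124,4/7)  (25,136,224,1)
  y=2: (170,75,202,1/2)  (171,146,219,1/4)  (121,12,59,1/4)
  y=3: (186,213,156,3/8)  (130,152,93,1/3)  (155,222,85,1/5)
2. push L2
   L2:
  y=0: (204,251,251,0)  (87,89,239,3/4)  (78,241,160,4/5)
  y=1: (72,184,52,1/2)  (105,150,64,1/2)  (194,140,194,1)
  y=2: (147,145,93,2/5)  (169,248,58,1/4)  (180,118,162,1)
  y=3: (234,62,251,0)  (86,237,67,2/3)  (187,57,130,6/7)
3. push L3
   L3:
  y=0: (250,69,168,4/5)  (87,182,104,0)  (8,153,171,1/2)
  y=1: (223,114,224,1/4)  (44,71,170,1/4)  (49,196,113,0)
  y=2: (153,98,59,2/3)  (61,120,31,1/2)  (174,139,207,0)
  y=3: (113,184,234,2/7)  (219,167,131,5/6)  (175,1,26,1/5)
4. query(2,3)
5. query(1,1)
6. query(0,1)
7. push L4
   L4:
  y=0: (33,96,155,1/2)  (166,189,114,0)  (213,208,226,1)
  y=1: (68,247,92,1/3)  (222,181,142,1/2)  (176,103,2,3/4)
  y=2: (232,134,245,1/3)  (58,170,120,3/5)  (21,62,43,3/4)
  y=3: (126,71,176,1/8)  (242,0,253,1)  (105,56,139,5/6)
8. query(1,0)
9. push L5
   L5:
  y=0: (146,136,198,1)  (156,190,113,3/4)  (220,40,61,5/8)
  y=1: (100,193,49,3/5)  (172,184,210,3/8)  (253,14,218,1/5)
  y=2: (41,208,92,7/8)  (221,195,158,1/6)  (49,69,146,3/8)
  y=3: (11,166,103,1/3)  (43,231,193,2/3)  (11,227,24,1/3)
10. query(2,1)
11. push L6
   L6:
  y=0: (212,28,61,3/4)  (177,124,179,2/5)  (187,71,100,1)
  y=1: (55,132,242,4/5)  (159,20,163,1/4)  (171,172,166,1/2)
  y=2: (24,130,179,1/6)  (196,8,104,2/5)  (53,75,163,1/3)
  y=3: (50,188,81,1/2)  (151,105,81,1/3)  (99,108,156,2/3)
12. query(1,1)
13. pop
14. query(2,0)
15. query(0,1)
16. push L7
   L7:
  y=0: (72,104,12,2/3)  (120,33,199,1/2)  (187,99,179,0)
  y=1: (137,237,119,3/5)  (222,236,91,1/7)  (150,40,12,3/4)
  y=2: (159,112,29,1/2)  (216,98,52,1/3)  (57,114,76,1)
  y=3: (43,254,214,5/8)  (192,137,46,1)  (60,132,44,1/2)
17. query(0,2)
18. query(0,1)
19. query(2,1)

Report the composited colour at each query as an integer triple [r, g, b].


(2,3) stack=L1,L2,L3; from [0,0,0]:
+L1 (α=1/5) → [31, 222/5, 17]
+L2 (α=6/7) → [1153/7, 276/5, 797/7]
+L3 (α=1/5) → [5837/35, 1109/25, 674/7]
rounded: [167, 44, 96]

(1,1) stack=L1,L2,L3; from [0,0,0]:
after L1 α=4/7: [148/7, 820/7, 496/7]
after L2 α=1/2: [883/14, 935/7, 472/7]
after L3 α=1/4: [3265/56, 1651/14, 1303/14]
→ [58, 118, 93]

(0,1) stack=L1,L2,L3; from [0,0,0]:
+L1 (α=1/4) → [219/4, 183/4, 57/2]
+L2 (α=1/2) → [507/8, 919/8, 161/4]
+L3 (α=1/4) → [3305/32, 3669/32, 1379/16]
= [103, 115, 86]

at x=1,y=0 over L1,L2,L3,L4:
after L1 α=1/6: [14, 37, 115/3]
after L2 α=3/4: [275/4, 76, 1133/6]
after L3 α=0: [275/4, 76, 1133/6]
after L4 α=0: [275/4, 76, 1133/6]
→ [69, 76, 189]

at x=2,y=1 over L1,L2,L3,L4,L5:
+L1 (α=1) → [25, 136, 224]
+L2 (α=1) → [194, 140, 194]
+L3 (α=0) → [194, 140, 194]
+L4 (α=3/4) → [361/2, 449/4, 50]
+L5 (α=1/5) → [195, 463/5, 418/5]
→ [195, 93, 84]

query (1,1) [L1,L2,L3,L4,L5,L6] — begin 0,0,0
+L1 (α=4/7) → [148/7, 820/7, 496/7]
+L2 (α=1/2) → [883/14, 935/7, 472/7]
+L3 (α=1/4) → [3265/56, 1651/14, 1303/14]
+L4 (α=1/2) → [15697/112, 4185/28, 3291/28]
+L5 (α=3/8) → [136277/896, 36381/224, 34095/224]
+L6 (α=1/4) → [551295/3584, 113623/896, 138797/896]
rounded: [154, 127, 155]

query (2,0) [L1,L2,L3,L4,L5] — begin 0,0,0
L1 α=1: [15, 161, 145]
L2 α=4/5: [327/5, 225, 157]
L3 α=1/2: [367/10, 189, 164]
L4 α=1: [213, 208, 226]
L5 α=5/8: [1739/8, 103, 983/8]
→ [217, 103, 123]

at x=0,y=1 over L1,L2,L3,L4,L5:
after L1 α=1/4: [219/4, 183/4, 57/2]
after L2 α=1/2: [507/8, 919/8, 161/4]
after L3 α=1/4: [3305/32, 3669/32, 1379/16]
after L4 α=1/3: [4393/48, 7621/48, 705/8]
after L5 α=3/5: [11593/120, 21517/120, 1293/20]
rounded: [97, 179, 65]

at x=0,y=2 over L1,L2,L3,L4,L5,L7:
L1 α=1/2: [85, 75/2, 101]
L2 α=2/5: [549/5, 161/2, 489/5]
L3 α=2/3: [693/5, 553/6, 1079/15]
L4 α=1/3: [2546/15, 955/9, 5833/45]
L5 α=7/8: [6851/120, 14059/72, 34813/360]
L7 α=1/2: [25931/240, 22123/144, 45253/720]
rounded: [108, 154, 63]

(0,1) stack=L1,L2,L3,L4,L5,L7; from [0,0,0]:
L1 α=1/4: [219/4, 183/4, 57/2]
L2 α=1/2: [507/8, 919/8, 161/4]
L3 α=1/4: [3305/32, 3669/32, 1379/16]
L4 α=1/3: [4393/48, 7621/48, 705/8]
L5 α=3/5: [11593/120, 21517/120, 1293/20]
L7 α=3/5: [36253/300, 64177/300, 4863/50]
= [121, 214, 97]

query (2,1) [L1,L2,L3,L4,L5,L7] — begin 0,0,0
L1 α=1: [25, 136, 224]
L2 α=1: [194, 140, 194]
L3 α=0: [194, 140, 194]
L4 α=3/4: [361/2, 449/4, 50]
L5 α=1/5: [195, 463/5, 418/5]
L7 α=3/4: [645/4, 1063/20, 299/10]
rounded: [161, 53, 30]


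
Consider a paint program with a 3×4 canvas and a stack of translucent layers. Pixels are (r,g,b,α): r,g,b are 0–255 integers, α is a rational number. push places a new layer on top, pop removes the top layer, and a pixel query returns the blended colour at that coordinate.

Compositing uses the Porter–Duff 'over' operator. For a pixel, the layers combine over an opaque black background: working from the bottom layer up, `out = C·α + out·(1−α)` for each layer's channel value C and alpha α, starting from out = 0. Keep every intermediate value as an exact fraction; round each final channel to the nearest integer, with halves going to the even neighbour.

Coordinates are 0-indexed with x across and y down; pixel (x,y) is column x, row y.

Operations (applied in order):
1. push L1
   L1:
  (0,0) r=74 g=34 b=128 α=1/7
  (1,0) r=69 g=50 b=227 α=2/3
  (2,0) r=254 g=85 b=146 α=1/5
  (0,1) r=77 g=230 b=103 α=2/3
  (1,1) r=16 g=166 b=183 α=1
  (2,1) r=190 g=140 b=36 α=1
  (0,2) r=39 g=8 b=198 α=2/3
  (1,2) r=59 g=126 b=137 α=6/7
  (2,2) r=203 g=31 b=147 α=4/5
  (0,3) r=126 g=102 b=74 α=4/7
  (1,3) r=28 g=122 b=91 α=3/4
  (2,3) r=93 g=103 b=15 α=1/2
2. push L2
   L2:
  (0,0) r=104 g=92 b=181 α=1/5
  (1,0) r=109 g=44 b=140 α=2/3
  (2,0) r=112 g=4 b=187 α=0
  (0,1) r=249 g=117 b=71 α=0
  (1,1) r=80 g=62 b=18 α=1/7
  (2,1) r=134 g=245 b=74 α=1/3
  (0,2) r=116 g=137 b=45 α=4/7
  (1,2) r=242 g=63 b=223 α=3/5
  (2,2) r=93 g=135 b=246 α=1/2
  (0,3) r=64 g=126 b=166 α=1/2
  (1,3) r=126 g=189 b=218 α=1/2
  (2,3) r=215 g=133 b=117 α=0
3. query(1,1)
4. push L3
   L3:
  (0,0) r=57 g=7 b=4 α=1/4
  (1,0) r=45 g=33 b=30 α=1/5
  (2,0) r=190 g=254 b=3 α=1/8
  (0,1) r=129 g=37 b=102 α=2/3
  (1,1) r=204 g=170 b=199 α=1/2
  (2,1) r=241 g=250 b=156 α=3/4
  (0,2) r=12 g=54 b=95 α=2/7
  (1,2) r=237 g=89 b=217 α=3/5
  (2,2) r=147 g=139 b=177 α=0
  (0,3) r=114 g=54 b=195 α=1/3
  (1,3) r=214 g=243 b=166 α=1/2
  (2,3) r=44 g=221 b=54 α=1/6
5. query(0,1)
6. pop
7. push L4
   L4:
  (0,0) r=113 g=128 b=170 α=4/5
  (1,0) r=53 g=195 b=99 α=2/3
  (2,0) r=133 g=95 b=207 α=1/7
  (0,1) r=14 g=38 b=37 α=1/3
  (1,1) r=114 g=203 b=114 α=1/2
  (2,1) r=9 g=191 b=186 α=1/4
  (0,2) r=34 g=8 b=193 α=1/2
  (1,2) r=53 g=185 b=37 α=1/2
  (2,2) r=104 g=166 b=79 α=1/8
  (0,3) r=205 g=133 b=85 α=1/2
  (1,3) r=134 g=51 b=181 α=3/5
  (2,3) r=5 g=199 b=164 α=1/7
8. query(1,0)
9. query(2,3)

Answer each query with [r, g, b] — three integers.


at x=1,y=1 over L1,L2:
+L1 (α=1) → [16, 166, 183]
+L2 (α=1/7) → [176/7, 1058/7, 1116/7]
rounded: [25, 151, 159]

query (0,1) [L1,L2,L3] — begin 0,0,0
L1 α=2/3: [154/3, 460/3, 206/3]
L2 α=0: [154/3, 460/3, 206/3]
L3 α=2/3: [928/9, 682/9, 818/9]
rounded: [103, 76, 91]

query (1,0) [L1,L2,L4] — begin 0,0,0
after L1 α=2/3: [46, 100/3, 454/3]
after L2 α=2/3: [88, 364/9, 1294/9]
after L4 α=2/3: [194/3, 3874/27, 3076/27]
→ [65, 143, 114]

query (2,3) [L1,L2,L4] — begin 0,0,0
+L1 (α=1/2) → [93/2, 103/2, 15/2]
+L2 (α=0) → [93/2, 103/2, 15/2]
+L4 (α=1/7) → [284/7, 508/7, 209/7]
rounded: [41, 73, 30]


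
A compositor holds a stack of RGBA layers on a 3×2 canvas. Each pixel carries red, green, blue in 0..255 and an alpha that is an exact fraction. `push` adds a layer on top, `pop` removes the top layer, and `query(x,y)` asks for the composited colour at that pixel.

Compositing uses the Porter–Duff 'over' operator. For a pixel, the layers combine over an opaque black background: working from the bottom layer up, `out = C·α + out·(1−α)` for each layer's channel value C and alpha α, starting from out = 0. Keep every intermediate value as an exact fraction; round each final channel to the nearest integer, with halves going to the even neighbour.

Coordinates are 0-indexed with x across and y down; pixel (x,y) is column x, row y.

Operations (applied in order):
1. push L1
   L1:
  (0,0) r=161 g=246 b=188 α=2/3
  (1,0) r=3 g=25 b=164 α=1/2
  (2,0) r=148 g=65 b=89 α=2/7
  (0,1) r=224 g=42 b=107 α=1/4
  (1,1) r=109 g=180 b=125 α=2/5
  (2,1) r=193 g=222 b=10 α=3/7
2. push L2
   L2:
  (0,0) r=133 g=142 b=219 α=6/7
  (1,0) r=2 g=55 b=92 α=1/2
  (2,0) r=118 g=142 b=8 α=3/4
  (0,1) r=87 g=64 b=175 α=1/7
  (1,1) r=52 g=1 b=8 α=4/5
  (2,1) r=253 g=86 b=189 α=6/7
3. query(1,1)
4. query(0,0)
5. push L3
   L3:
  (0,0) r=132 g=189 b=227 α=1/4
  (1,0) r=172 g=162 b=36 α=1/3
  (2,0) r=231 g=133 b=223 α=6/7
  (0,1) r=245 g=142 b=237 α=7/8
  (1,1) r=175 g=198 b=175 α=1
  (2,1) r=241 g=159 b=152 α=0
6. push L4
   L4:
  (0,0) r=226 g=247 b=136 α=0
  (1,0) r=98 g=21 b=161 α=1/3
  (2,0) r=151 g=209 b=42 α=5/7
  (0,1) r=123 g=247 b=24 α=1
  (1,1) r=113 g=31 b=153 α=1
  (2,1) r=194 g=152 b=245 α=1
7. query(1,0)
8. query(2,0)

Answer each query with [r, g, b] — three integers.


query (1,1) [L1,L2] — begin 0,0,0
L1 α=2/5: [218/5, 72, 50]
L2 α=4/5: [1258/25, 76/5, 82/5]
rounded: [50, 15, 16]

at x=0,y=0 over L1,L2:
+L1 (α=2/3) → [322/3, 164, 376/3]
+L2 (α=6/7) → [388/3, 1016/7, 4318/21]
rounded: [129, 145, 206]

(1,0) stack=L1,L2,L3,L4; from [0,0,0]:
after L1 α=1/2: [3/2, 25/2, 82]
after L2 α=1/2: [7/4, 135/4, 87]
after L3 α=1/3: [117/2, 153/2, 70]
after L4 α=1/3: [215/3, 58, 301/3]
rounded: [72, 58, 100]

query (2,0) [L1,L2,L3,L4] — begin 0,0,0
L1 α=2/7: [296/7, 130/7, 178/7]
L2 α=3/4: [1387/14, 778/7, 173/14]
L3 α=6/7: [20791/98, 6364/49, 18905/98]
L4 α=5/7: [57786/343, 63933/343, 29195/343]
= [168, 186, 85]


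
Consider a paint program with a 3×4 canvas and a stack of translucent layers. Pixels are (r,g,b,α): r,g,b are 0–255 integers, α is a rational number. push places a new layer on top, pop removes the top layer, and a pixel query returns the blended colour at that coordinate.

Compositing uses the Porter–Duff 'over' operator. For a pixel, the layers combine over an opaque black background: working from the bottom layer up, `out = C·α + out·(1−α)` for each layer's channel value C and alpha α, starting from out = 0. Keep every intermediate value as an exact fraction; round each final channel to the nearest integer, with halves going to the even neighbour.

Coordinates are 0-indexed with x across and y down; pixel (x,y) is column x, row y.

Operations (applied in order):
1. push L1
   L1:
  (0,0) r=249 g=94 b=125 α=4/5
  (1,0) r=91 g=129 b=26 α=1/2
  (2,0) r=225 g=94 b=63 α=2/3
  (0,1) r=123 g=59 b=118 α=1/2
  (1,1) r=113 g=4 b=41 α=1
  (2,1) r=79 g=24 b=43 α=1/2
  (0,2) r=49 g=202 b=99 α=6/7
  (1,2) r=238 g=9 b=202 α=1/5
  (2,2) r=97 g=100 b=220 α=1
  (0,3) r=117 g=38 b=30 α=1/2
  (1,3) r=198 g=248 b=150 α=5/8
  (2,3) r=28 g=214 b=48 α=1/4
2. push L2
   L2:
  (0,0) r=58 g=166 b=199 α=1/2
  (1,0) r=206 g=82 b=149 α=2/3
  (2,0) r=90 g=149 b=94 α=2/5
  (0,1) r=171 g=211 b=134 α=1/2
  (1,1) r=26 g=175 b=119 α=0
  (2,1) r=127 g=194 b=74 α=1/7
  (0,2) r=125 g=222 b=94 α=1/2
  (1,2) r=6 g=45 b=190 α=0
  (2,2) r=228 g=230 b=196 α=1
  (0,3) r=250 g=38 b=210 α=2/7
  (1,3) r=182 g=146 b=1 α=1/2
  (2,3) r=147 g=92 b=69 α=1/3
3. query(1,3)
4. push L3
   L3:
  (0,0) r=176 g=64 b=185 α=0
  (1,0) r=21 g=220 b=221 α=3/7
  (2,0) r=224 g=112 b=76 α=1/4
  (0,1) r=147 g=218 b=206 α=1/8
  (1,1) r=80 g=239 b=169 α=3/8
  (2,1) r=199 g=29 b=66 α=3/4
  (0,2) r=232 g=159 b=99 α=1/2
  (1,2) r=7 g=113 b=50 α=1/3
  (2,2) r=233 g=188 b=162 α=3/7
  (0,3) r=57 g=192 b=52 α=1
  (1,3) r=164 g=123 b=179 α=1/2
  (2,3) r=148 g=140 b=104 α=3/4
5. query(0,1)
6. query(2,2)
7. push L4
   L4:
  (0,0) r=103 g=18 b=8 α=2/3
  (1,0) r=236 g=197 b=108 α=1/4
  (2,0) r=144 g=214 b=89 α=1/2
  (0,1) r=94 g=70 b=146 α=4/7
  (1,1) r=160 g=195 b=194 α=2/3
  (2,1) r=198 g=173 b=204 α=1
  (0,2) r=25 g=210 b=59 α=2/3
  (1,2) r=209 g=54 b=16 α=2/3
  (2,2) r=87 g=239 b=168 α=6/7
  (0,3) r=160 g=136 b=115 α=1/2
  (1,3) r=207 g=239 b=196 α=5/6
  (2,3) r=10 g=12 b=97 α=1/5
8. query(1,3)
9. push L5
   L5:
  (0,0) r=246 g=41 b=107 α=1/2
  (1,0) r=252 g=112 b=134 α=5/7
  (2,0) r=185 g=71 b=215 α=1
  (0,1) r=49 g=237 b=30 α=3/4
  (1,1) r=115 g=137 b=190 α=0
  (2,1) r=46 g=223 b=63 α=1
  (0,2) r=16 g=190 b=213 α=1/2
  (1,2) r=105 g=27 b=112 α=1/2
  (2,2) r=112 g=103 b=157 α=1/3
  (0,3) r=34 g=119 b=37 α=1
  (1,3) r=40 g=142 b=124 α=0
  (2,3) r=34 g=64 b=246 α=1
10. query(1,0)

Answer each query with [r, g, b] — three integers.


(1,3) stack=L1,L2; from [0,0,0]:
+L1 (α=5/8) → [495/4, 155, 375/4]
+L2 (α=1/2) → [1223/8, 301/2, 379/8]
→ [153, 150, 47]

at x=0,y=1 over L1,L2,L3:
after L1 α=1/2: [123/2, 59/2, 59]
after L2 α=1/2: [465/4, 481/4, 193/2]
after L3 α=1/8: [3843/32, 4239/32, 1763/16]
→ [120, 132, 110]

at x=2,y=2 over L1,L2,L3:
after L1 α=1: [97, 100, 220]
after L2 α=1: [228, 230, 196]
after L3 α=3/7: [1611/7, 212, 1270/7]
→ [230, 212, 181]

(1,3) stack=L1,L2,L3,L4; from [0,0,0]:
L1 α=5/8: [495/4, 155, 375/4]
L2 α=1/2: [1223/8, 301/2, 379/8]
L3 α=1/2: [2535/16, 547/4, 1811/16]
L4 α=5/6: [6365/32, 5327/24, 17491/96]
rounded: [199, 222, 182]

at x=1,y=0 over L1,L2,L3,L4,L5:
L1 α=1/2: [91/2, 129/2, 13]
L2 α=2/3: [305/2, 457/6, 311/3]
L3 α=3/7: [673/7, 2894/21, 3233/21]
L4 α=1/4: [3671/28, 4273/28, 3989/28]
L5 α=5/7: [21311/98, 12113/98, 13369/98]
→ [217, 124, 136]


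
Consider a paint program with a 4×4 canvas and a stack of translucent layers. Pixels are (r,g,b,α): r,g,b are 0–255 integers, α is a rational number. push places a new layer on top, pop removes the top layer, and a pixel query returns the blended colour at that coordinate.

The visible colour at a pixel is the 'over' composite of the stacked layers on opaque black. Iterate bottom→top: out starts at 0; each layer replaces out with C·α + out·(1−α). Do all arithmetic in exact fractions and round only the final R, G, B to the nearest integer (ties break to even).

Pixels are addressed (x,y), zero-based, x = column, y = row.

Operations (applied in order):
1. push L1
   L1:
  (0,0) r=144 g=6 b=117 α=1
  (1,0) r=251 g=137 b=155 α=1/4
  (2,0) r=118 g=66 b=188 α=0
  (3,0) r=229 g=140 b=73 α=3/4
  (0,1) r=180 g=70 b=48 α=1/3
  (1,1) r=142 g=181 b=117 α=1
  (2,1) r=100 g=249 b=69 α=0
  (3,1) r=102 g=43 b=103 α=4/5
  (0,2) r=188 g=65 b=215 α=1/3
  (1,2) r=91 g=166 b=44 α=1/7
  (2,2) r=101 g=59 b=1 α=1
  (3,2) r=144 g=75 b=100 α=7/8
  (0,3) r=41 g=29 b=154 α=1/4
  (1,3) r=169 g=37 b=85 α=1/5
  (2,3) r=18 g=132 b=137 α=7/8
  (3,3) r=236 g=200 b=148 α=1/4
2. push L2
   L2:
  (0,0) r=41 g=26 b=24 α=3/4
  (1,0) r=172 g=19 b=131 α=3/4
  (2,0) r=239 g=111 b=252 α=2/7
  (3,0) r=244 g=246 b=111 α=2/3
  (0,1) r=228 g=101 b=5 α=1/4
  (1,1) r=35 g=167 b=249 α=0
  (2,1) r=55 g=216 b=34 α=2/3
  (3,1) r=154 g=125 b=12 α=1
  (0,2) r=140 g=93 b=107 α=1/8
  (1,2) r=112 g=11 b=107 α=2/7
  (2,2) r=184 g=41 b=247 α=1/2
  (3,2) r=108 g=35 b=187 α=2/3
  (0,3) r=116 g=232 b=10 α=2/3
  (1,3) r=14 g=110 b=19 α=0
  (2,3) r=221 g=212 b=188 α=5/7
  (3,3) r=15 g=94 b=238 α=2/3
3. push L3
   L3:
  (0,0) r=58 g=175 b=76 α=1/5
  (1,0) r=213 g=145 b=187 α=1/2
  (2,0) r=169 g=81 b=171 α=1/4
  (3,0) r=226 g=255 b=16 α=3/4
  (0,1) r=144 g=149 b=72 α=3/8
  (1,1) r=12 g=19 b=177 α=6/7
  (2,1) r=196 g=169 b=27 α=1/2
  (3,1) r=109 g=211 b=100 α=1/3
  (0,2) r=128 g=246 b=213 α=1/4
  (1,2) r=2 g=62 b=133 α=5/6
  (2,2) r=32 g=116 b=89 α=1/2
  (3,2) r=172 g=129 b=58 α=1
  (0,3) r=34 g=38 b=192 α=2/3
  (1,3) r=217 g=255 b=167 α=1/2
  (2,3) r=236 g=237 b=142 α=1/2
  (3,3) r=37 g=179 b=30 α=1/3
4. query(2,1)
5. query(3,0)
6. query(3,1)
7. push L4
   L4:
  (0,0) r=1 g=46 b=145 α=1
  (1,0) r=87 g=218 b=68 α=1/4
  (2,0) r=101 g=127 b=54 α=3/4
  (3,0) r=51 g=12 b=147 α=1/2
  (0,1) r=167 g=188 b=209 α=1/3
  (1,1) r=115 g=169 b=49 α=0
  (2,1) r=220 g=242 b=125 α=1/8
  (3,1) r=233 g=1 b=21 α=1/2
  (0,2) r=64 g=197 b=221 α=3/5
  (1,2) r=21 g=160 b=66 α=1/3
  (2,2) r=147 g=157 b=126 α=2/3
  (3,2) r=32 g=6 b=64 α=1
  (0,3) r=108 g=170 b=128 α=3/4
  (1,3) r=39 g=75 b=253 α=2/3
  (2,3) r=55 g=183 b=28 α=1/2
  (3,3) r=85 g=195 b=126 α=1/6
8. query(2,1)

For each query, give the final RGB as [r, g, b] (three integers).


at x=2,y=1 over L1,L2,L3:
+L1 (α=0) → [0, 0, 0]
+L2 (α=2/3) → [110/3, 144, 68/3]
+L3 (α=1/2) → [349/3, 313/2, 149/6]
= [116, 156, 25]

at x=3,y=0 over L1,L2,L3:
L1 α=3/4: [687/4, 105, 219/4]
L2 α=2/3: [2639/12, 199, 369/4]
L3 α=3/4: [10775/48, 241, 561/16]
→ [224, 241, 35]

query (3,1) [L1,L2,L3] — begin 0,0,0
after L1 α=4/5: [408/5, 172/5, 412/5]
after L2 α=1: [154, 125, 12]
after L3 α=1/3: [139, 461/3, 124/3]
= [139, 154, 41]

at x=2,y=1 over L1,L2,L3,L4:
+L1 (α=0) → [0, 0, 0]
+L2 (α=2/3) → [110/3, 144, 68/3]
+L3 (α=1/2) → [349/3, 313/2, 149/6]
+L4 (α=1/8) → [3103/24, 2675/16, 1793/48]
rounded: [129, 167, 37]


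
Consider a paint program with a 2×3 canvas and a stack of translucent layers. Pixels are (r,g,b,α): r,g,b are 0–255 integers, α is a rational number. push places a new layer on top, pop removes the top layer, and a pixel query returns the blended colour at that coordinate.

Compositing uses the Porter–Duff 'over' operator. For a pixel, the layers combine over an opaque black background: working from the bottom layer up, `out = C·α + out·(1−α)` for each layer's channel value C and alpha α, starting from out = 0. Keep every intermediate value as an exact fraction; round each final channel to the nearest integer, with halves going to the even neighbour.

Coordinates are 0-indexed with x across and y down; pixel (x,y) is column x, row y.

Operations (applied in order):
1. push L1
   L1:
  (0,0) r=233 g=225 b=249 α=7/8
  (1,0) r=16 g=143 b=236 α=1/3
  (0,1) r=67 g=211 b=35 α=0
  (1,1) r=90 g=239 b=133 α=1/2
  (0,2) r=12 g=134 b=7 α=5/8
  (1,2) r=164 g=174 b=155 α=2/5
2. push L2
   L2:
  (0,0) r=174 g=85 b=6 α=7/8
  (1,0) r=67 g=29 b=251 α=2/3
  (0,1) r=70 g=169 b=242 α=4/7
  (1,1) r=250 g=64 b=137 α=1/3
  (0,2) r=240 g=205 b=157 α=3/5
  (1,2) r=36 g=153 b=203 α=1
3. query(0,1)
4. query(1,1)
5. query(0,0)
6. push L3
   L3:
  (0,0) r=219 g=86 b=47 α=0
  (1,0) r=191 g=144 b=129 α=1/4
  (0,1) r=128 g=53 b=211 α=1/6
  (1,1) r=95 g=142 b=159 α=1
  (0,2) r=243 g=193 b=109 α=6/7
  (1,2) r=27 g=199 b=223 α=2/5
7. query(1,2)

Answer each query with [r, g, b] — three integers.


query (0,1) [L1,L2] — begin 0,0,0
L1 α=0: [0, 0, 0]
L2 α=4/7: [40, 676/7, 968/7]
→ [40, 97, 138]

query (1,1) [L1,L2] — begin 0,0,0
+L1 (α=1/2) → [45, 239/2, 133/2]
+L2 (α=1/3) → [340/3, 101, 90]
= [113, 101, 90]

(0,0) stack=L1,L2; from [0,0,0]:
L1 α=7/8: [1631/8, 1575/8, 1743/8]
L2 α=7/8: [11375/64, 6335/64, 2079/64]
→ [178, 99, 32]

query (1,2) [L1,L2,L3] — begin 0,0,0
after L1 α=2/5: [328/5, 348/5, 62]
after L2 α=1: [36, 153, 203]
after L3 α=2/5: [162/5, 857/5, 211]
rounded: [32, 171, 211]


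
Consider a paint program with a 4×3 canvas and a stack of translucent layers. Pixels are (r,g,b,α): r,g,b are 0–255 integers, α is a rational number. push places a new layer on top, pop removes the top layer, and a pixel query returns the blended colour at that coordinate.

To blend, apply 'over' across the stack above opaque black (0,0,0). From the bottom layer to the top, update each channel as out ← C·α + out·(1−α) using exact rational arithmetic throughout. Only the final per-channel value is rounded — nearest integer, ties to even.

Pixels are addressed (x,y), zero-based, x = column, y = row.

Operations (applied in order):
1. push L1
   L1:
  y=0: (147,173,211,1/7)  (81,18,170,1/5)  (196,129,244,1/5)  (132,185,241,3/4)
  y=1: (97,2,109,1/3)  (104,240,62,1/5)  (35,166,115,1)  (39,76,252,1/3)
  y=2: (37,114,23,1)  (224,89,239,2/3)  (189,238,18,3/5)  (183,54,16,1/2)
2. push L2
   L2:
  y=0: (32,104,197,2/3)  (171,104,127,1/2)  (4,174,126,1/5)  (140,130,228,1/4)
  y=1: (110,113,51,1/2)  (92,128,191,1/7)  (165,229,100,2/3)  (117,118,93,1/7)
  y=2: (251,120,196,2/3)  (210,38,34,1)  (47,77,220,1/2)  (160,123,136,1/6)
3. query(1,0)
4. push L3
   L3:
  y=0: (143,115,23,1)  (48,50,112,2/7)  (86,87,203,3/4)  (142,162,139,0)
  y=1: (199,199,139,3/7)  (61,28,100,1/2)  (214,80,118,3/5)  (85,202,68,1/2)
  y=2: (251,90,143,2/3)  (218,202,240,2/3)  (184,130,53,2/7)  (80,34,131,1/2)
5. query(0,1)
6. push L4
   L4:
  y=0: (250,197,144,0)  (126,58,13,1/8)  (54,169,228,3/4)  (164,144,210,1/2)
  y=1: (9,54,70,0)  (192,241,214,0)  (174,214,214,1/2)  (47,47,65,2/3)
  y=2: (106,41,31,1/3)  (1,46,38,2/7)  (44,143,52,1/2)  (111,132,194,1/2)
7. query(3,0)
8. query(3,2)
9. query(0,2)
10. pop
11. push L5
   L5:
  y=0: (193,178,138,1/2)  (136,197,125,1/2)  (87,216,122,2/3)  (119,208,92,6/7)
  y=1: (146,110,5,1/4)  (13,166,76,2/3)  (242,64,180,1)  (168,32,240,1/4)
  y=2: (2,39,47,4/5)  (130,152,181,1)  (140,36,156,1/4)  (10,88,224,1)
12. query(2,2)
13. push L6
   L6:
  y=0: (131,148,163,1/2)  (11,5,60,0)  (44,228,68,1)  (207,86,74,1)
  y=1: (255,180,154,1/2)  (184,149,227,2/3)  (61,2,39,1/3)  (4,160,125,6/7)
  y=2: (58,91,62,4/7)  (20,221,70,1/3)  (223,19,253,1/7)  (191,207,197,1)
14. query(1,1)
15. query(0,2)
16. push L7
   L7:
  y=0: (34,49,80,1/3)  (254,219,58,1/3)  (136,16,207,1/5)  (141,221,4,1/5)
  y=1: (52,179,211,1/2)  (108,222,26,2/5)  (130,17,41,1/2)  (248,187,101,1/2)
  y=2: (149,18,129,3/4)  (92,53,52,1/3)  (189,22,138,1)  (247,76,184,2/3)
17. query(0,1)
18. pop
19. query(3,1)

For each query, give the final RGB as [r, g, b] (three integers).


query (1,0) [L1,L2] — begin 0,0,0
+L1 (α=1/5) → [81/5, 18/5, 34]
+L2 (α=1/2) → [468/5, 269/5, 161/2]
= [94, 54, 80]

(0,1) stack=L1,L2,L3; from [0,0,0]:
after L1 α=1/3: [97/3, 2/3, 109/3]
after L2 α=1/2: [427/6, 341/6, 131/3]
after L3 α=3/7: [2645/21, 2473/21, 1775/21]
= [126, 118, 85]

(3,0) stack=L1,L2,L3,L4; from [0,0,0]:
after L1 α=3/4: [99, 555/4, 723/4]
after L2 α=1/4: [437/4, 2185/16, 3081/16]
after L3 α=0: [437/4, 2185/16, 3081/16]
after L4 α=1/2: [1093/8, 4489/32, 6441/32]
→ [137, 140, 201]

query (3,2) [L1,L2,L3,L4] — begin 0,0,0
L1 α=1/2: [183/2, 27, 8]
L2 α=1/6: [1235/12, 43, 88/3]
L3 α=1/2: [2195/24, 77/2, 481/6]
L4 α=1/2: [4859/48, 341/4, 1645/12]
rounded: [101, 85, 137]

at x=0,y=2 over L1,L2,L3,L4:
+L1 (α=1) → [37, 114, 23]
+L2 (α=2/3) → [539/3, 118, 415/3]
+L3 (α=2/3) → [2045/9, 298/3, 1273/9]
+L4 (α=1/3) → [5044/27, 719/9, 2825/27]
→ [187, 80, 105]

at x=2,y=2 over L1,L2,L3,L5:
after L1 α=3/5: [567/5, 714/5, 54/5]
after L2 α=1/2: [401/5, 1099/10, 577/5]
after L3 α=2/7: [769/7, 1619/14, 683/7]
after L5 α=1/4: [3287/28, 5361/56, 3141/28]
rounded: [117, 96, 112]

query (1,1) [L1,L2,L3,L5,L6] — begin 0,0,0
after L1 α=1/5: [104/5, 48, 62/5]
after L2 α=1/7: [1084/35, 416/7, 1327/35]
after L3 α=1/2: [3219/70, 306/7, 4827/70]
after L5 α=2/3: [5039/210, 2630/21, 15467/210]
after L6 α=2/3: [82319/630, 8888/63, 110807/630]
→ [131, 141, 176]

query (0,2) [L1,L2,L3,L5,L6] — begin 0,0,0
+L1 (α=1) → [37, 114, 23]
+L2 (α=2/3) → [539/3, 118, 415/3]
+L3 (α=2/3) → [2045/9, 298/3, 1273/9]
+L5 (α=4/5) → [2117/45, 766/15, 593/9]
+L6 (α=4/7) → [5597/105, 2586/35, 191/3]
= [53, 74, 64]

(0,1) stack=L1,L2,L3,L5,L6,L7; from [0,0,0]:
+L1 (α=1/3) → [97/3, 2/3, 109/3]
+L2 (α=1/2) → [427/6, 341/6, 131/3]
+L3 (α=3/7) → [2645/21, 2473/21, 1775/21]
+L5 (α=1/4) → [3667/28, 3243/28, 905/14]
+L6 (α=1/2) → [10807/56, 8283/56, 3061/28]
+L7 (α=1/2) → [13719/112, 18307/112, 8969/56]
= [122, 163, 160]

(3,1) stack=L1,L2,L3,L5,L6; from [0,0,0]:
after L1 α=1/3: [13, 76/3, 84]
after L2 α=1/7: [195/7, 270/7, 597/7]
after L3 α=1/2: [395/7, 842/7, 1073/14]
after L5 α=1/4: [2361/28, 1375/14, 6579/56]
after L6 α=6/7: [3033/196, 14815/98, 48579/392]
= [15, 151, 124]


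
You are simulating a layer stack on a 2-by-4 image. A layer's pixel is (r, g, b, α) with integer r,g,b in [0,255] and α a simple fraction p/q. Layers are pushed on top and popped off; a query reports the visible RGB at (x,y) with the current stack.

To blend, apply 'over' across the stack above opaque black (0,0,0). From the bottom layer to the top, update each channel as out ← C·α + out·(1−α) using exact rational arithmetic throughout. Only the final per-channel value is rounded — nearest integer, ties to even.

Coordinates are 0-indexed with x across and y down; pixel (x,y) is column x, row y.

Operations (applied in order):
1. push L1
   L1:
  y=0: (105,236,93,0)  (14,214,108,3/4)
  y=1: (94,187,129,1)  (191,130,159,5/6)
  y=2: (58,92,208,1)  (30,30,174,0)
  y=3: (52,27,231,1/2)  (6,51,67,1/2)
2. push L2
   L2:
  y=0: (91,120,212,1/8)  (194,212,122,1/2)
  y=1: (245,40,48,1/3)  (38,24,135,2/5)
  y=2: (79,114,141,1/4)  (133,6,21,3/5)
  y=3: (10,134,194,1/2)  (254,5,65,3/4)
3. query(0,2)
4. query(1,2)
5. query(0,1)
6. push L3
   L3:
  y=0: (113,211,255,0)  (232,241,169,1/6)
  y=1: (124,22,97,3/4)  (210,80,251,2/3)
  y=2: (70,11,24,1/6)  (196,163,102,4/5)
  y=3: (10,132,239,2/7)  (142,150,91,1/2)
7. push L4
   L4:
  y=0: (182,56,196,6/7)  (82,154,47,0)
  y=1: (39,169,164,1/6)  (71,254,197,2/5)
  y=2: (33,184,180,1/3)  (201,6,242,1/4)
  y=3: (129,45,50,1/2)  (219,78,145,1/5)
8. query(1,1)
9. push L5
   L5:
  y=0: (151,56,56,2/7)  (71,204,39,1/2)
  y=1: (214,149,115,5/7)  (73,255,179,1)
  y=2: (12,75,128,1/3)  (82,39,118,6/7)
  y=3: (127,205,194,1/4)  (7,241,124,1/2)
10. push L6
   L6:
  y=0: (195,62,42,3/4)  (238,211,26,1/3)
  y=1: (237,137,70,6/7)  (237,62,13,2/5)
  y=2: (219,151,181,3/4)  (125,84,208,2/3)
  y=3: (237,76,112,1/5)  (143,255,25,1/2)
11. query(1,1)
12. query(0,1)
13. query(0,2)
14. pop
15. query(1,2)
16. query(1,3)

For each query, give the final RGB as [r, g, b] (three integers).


(0,2) stack=L1,L2; from [0,0,0]:
+L1 (α=1) → [58, 92, 208]
+L2 (α=1/4) → [253/4, 195/2, 765/4]
= [63, 98, 191]

query (1,2) [L1,L2] — begin 0,0,0
+L1 (α=0) → [0, 0, 0]
+L2 (α=3/5) → [399/5, 18/5, 63/5]
= [80, 4, 13]

(0,1) stack=L1,L2; from [0,0,0]:
L1 α=1: [94, 187, 129]
L2 α=1/3: [433/3, 138, 102]
= [144, 138, 102]

(1,1) stack=L1,L2,L3,L4; from [0,0,0]:
after L1 α=5/6: [955/6, 325/3, 265/2]
after L2 α=2/5: [1107/10, 373/5, 267/2]
after L3 α=2/3: [1769/10, 391/5, 1271/6]
after L4 α=2/5: [6727/50, 3713/25, 2059/10]
= [135, 149, 206]

at x=1,y=1 over L1,L2,L3,L4,L5,L6:
L1 α=5/6: [955/6, 325/3, 265/2]
L2 α=2/5: [1107/10, 373/5, 267/2]
L3 α=2/3: [1769/10, 391/5, 1271/6]
L4 α=2/5: [6727/50, 3713/25, 2059/10]
L5 α=1: [73, 255, 179]
L6 α=2/5: [693/5, 889/5, 563/5]
rounded: [139, 178, 113]

at x=0,y=1 over L1,L2,L3,L4,L5,L6:
L1 α=1: [94, 187, 129]
L2 α=1/3: [433/3, 138, 102]
L3 α=3/4: [1549/12, 51, 393/4]
L4 α=1/6: [8213/72, 212/3, 2621/24]
L5 α=5/7: [46733/252, 2659/21, 9521/84]
L6 α=6/7: [405077/1764, 19921/147, 44801/588]
→ [230, 136, 76]

(0,2) stack=L1,L2,L3,L4,L5,L6; from [0,0,0]:
L1 α=1: [58, 92, 208]
L2 α=1/4: [253/4, 195/2, 765/4]
L3 α=1/6: [515/8, 997/12, 1307/8]
L4 α=1/3: [647/12, 2101/18, 2027/12]
L5 α=1/3: [719/18, 2776/27, 2795/18]
L6 α=3/4: [12545/72, 15007/108, 12569/72]
rounded: [174, 139, 175]

query (1,2) [L1,L2,L3,L4,L5] — begin 0,0,0
L1 α=0: [0, 0, 0]
L2 α=3/5: [399/5, 18/5, 63/5]
L3 α=4/5: [4319/25, 3278/25, 2103/25]
L4 α=1/4: [8991/50, 2496/25, 12359/100]
L5 α=6/7: [33591/350, 8346/175, 83159/700]
→ [96, 48, 119]

query (1,3) [L1,L2,L3,L4,L5] — begin 0,0,0
+L1 (α=1/2) → [3, 51/2, 67/2]
+L2 (α=3/4) → [765/4, 81/8, 457/8]
+L3 (α=1/2) → [1333/8, 1281/16, 1185/16]
+L4 (α=1/5) → [1771/10, 1593/20, 353/4]
+L5 (α=1/2) → [1841/20, 6413/40, 849/8]
rounded: [92, 160, 106]


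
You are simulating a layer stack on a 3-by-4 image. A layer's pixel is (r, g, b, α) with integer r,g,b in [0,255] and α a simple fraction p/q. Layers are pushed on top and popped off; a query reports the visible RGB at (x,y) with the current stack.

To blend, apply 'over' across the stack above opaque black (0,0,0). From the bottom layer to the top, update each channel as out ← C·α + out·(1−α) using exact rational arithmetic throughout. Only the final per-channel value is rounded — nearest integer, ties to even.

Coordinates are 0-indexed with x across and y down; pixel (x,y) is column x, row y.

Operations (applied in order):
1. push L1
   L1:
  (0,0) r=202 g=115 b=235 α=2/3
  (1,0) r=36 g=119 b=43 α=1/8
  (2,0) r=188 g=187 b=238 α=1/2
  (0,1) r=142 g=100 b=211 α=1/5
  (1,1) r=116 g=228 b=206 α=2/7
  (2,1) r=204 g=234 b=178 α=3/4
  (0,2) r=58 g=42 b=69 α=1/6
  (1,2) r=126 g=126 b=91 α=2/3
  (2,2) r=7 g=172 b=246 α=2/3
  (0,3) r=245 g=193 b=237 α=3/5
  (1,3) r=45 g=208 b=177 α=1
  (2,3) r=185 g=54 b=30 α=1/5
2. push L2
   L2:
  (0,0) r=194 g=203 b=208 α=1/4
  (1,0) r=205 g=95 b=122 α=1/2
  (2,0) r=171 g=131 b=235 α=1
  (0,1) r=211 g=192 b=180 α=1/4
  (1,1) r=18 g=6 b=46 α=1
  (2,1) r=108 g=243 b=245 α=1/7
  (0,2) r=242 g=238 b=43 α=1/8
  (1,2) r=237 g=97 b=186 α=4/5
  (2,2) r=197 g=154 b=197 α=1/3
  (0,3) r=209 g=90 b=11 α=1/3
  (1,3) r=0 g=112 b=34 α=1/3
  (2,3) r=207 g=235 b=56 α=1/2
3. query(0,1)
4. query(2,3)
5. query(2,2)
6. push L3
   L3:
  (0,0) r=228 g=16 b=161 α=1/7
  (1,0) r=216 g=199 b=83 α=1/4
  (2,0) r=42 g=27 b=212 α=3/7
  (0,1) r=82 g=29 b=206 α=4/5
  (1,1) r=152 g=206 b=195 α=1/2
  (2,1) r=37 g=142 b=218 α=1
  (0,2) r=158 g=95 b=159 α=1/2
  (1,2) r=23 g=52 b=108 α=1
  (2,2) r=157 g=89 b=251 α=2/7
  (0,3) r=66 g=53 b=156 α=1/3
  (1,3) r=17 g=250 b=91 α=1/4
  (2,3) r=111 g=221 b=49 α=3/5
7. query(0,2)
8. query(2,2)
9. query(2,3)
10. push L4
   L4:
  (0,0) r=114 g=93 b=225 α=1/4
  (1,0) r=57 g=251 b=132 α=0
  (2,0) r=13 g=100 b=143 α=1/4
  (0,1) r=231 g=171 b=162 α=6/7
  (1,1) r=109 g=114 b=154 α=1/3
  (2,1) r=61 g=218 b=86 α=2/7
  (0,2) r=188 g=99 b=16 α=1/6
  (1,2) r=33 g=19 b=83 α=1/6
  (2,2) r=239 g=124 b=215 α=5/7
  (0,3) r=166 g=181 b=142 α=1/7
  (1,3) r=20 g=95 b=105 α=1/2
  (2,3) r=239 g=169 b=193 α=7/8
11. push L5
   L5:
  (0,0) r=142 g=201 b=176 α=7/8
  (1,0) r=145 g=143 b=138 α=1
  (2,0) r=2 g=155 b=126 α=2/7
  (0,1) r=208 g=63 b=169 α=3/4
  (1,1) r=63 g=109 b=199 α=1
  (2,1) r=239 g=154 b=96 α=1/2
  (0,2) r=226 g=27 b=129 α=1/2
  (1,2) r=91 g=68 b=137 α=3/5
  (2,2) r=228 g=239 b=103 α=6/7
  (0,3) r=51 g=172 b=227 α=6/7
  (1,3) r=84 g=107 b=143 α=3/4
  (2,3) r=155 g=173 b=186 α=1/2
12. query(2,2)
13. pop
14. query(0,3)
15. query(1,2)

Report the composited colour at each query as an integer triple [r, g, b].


(0,1) stack=L1,L2; from [0,0,0]:
L1 α=1/5: [142/5, 20, 211/5]
L2 α=1/4: [1481/20, 63, 1533/20]
→ [74, 63, 77]

query (2,3) [L1,L2] — begin 0,0,0
L1 α=1/5: [37, 54/5, 6]
L2 α=1/2: [122, 1229/10, 31]
rounded: [122, 123, 31]

query (2,2) [L1,L2] — begin 0,0,0
L1 α=2/3: [14/3, 344/3, 164]
L2 α=1/3: [619/9, 1150/9, 175]
rounded: [69, 128, 175]

at x=0,y=2 over L1,L2,L3:
L1 α=1/6: [29/3, 7, 23/2]
L2 α=1/8: [929/24, 287/8, 247/16]
L3 α=1/2: [4721/48, 1047/16, 2791/32]
→ [98, 65, 87]

query (2,2) [L1,L2,L3] — begin 0,0,0
+L1 (α=2/3) → [14/3, 344/3, 164]
+L2 (α=1/3) → [619/9, 1150/9, 175]
+L3 (α=2/7) → [5921/63, 7352/63, 1377/7]
→ [94, 117, 197]

(2,3) stack=L1,L2,L3; from [0,0,0]:
+L1 (α=1/5) → [37, 54/5, 6]
+L2 (α=1/2) → [122, 1229/10, 31]
+L3 (α=3/5) → [577/5, 4544/25, 209/5]
→ [115, 182, 42]

(2,2) stack=L1,L2,L3,L4,L5; from [0,0,0]:
L1 α=2/3: [14/3, 344/3, 164]
L2 α=1/3: [619/9, 1150/9, 175]
L3 α=2/7: [5921/63, 7352/63, 1377/7]
L4 α=5/7: [87127/441, 53764/441, 10279/49]
L5 α=6/7: [690415/3087, 686158/3087, 40561/343]
= [224, 222, 118]

at x=0,y=3 over L1,L2,L3,L4:
after L1 α=3/5: [147, 579/5, 711/5]
after L2 α=1/3: [503/3, 536/5, 1477/15]
after L3 α=1/3: [1204/9, 1337/15, 5294/45]
after L4 α=1/7: [2906/21, 3579/35, 12718/105]
= [138, 102, 121]

(1,2) stack=L1,L2,L3,L4; from [0,0,0]:
+L1 (α=2/3) → [84, 84, 182/3]
+L2 (α=4/5) → [1032/5, 472/5, 2414/15]
+L3 (α=1) → [23, 52, 108]
+L4 (α=1/6) → [74/3, 93/2, 623/6]
rounded: [25, 46, 104]
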